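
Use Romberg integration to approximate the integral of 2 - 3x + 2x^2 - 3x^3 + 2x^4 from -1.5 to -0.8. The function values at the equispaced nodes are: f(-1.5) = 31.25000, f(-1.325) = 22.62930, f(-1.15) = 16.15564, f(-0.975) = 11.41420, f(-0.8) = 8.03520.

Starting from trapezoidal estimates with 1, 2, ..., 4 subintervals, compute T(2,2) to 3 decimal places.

T(0,0) (trapezoid, 1 panel, h=0.7000): 13.74982
T(1,0) (trapezoid, 2 panels, h=0.3500): 12.52938
T(2,0) (trapezoid, 4 panels, h=0.1750): 12.22230
T(1,1) = 12.52938 + (12.52938 − 13.74982)/3 = 12.12257
T(2,1) = 12.22230 + (12.22230 − 12.52938)/3 = 12.11994
T(2,2) = 12.11994 + (12.11994 − 12.12257)/15 = 12.11976

12.120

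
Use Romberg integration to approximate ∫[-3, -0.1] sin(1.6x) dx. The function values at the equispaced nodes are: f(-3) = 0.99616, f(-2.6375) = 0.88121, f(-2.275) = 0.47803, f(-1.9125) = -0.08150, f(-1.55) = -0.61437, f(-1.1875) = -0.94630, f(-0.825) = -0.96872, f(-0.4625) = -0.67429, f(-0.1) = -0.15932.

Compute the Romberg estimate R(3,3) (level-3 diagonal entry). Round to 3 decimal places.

R(0,0) (trapezoid, 1 panel, h=2.9000): 1.21342
R(1,0) (trapezoid, 2 panels, h=1.4500): -0.28413
R(2,0) (trapezoid, 4 panels, h=0.7250): -0.49781
R(3,0) (trapezoid, 8 panels, h=0.3625): -0.54648
R(1,1) = -0.28413 + (-0.28413 − 1.21342)/3 = -0.78331
R(2,1) = -0.49781 + (-0.49781 − (-0.28413))/3 = -0.56904
R(3,1) = -0.54648 + (-0.54648 − (-0.49781))/3 = -0.56270
R(2,2) = -0.56904 + (-0.56904 − (-0.78331))/15 = -0.55476
R(3,2) = -0.56270 + (-0.56270 − (-0.56904))/15 = -0.56228
R(3,3) = -0.56228 + (-0.56228 − (-0.55476))/63 = -0.56240

-0.562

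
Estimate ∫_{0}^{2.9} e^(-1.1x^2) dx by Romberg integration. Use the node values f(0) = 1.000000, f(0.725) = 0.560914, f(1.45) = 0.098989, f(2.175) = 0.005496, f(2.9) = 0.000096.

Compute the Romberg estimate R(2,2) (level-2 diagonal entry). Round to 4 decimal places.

0.8479

R(0,0) (trapezoid, 1 panel, h=2.9000): 1.450139
R(1,0) (trapezoid, 2 panels, h=1.4500): 0.868604
R(2,0) (trapezoid, 4 panels, h=0.7250): 0.844949
R(1,1) = 0.868604 + (0.868604 − 1.450139)/3 = 0.674759
R(2,1) = 0.844949 + (0.844949 − 0.868604)/3 = 0.837064
R(2,2) = 0.837064 + (0.837064 − 0.674759)/15 = 0.847884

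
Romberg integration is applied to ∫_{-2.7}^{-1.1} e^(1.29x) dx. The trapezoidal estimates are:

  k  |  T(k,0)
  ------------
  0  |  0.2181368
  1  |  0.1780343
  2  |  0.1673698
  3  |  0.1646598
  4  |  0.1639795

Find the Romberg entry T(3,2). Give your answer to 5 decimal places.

0.16375

T(2,1) = (4·0.1673698 − 0.1780343) / 3 = 0.1638150
T(3,1) = (4·0.1646598 − 0.1673698) / 3 = 0.1637565
T(3,2) = (16·0.1637565 − 0.1638150) / 15 = 0.1637526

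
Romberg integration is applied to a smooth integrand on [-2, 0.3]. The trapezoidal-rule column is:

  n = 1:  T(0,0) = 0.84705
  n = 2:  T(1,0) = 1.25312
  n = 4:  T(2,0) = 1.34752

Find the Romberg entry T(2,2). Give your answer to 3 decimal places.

Richardson extrapolation on the trapezoidal column (denominator 4−1=3):
T(1,1) = 1.25312 + (1.25312 − 0.84705)/3 = 1.38848
T(2,1) = (4·1.34752 − 1.25312) / 3 = 1.37899
T(2,2) = (16·1.37899 − 1.38848) / 15 = 1.37836

1.378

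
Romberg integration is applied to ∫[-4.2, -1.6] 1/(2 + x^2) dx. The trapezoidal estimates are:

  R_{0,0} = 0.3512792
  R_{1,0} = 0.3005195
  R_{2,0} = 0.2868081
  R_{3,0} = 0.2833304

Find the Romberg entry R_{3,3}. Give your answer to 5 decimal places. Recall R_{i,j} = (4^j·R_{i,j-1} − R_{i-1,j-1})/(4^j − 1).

Richardson extrapolation on the trapezoidal column (denominator 4−1=3):
R_{1,1} = 0.3005195 + (0.3005195 − 0.3512792)/3 = 0.2835996
R_{2,1} = 0.2868081 + (0.2868081 − 0.3005195)/3 = 0.2822376
R_{3,1} = (4·0.2833304 − 0.2868081) / 3 = 0.2821712
R_{2,2} = (16·0.2822376 − 0.2835996) / 15 = 0.2821468
R_{3,2} = (16·0.2821712 − 0.2822376) / 15 = 0.2821668
R_{3,3} = (64·0.2821668 − 0.2821468) / 63 = 0.2821671

0.28217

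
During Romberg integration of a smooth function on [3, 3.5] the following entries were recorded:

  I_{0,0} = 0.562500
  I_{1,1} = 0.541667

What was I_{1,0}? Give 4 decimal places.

From I_{1,1} = (4·I_{1,0} − I_{0,0})/3, solve for I_{1,0}:
4·I_{1,0} = 3·0.541667 + 0.562500 = 2.187501
I_{1,0} = 0.546875

0.5469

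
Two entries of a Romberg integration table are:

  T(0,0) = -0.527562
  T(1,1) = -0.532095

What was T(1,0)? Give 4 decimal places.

From T(1,1) = (4·T(1,0) − T(0,0))/3, solve for T(1,0):
4·T(1,0) = 3·(-0.532095) + (-0.527562) = -2.123847
T(1,0) = -0.530962

-0.5310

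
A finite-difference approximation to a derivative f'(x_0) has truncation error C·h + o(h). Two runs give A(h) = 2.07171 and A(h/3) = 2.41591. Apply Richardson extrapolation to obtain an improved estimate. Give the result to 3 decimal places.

The leading error scales as h; refining by a factor of 3 reduces it by 3^1 = 3.
Extrapolated value = (3·A(h/3) − A(h)) / (3 − 1)
= (3·2.41591 − 2.07171) / 2
= 5.17602 / 2 = 2.58801

2.588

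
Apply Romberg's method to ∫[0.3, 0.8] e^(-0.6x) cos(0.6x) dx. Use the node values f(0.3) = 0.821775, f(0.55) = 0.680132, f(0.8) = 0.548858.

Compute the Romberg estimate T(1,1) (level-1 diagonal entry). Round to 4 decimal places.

T(0,0) (trapezoid, 1 panel, h=0.5000): 0.342658
T(1,0) (trapezoid, 2 panels, h=0.2500): 0.341362
T(1,1) = 0.341362 + (0.341362 − 0.342658)/3 = 0.340930

0.3409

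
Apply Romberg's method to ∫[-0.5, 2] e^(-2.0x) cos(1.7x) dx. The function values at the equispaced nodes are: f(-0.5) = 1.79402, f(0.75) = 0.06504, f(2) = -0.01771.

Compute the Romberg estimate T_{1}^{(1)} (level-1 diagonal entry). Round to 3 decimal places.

0.849

T_{0}^{(0)} (trapezoid, 1 panel, h=2.5000): 2.22039
T_{1}^{(0)} (trapezoid, 2 panels, h=1.2500): 1.19149
T_{1}^{(1)} = 1.19149 + (1.19149 − 2.22039)/3 = 0.84852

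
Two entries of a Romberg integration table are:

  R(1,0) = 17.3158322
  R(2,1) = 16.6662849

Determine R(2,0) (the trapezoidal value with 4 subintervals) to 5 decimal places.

16.82867

From R(2,1) = (4·R(2,0) − R(1,0))/3, solve for R(2,0):
4·R(2,0) = 3·16.6662849 + 17.3158322 = 67.3146869
R(2,0) = 16.8286717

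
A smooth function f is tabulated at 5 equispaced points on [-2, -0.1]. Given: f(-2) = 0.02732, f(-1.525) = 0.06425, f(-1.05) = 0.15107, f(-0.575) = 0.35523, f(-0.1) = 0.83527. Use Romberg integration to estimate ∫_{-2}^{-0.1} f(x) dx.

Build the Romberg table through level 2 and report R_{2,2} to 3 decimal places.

0.449

R_{0,0} (trapezoid, 1 panel, h=1.9000): 0.81946
R_{1,0} (trapezoid, 2 panels, h=0.9500): 0.55325
R_{2,0} (trapezoid, 4 panels, h=0.4750): 0.47588
R_{1,1} = 0.55325 + (0.55325 − 0.81946)/3 = 0.46451
R_{2,1} = 0.47588 + (0.47588 − 0.55325)/3 = 0.45009
R_{2,2} = 0.45009 + (0.45009 − 0.46451)/15 = 0.44913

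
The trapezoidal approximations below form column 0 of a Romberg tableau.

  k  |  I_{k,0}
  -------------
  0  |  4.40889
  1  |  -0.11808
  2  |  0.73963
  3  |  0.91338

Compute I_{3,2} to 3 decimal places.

0.968

I_{2,1} = 0.73963 + (0.73963 − (-0.11808))/3 = 1.02553
I_{3,1} = 0.91338 + (0.91338 − 0.73963)/3 = 0.97130
I_{3,2} = (16·0.97130 − 1.02553) / 15 = 0.96768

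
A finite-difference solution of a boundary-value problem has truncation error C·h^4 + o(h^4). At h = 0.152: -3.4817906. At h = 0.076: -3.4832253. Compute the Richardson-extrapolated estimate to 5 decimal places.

The leading error scales as h^4; refining by a factor of 2 reduces it by 2^4 = 16.
Extrapolated value = (16·A(h/2) − A(h)) / (16 − 1)
= (16·(-3.4832253) − (-3.4817906)) / 15
= -52.2498142 / 15 = -3.4833209

-3.48332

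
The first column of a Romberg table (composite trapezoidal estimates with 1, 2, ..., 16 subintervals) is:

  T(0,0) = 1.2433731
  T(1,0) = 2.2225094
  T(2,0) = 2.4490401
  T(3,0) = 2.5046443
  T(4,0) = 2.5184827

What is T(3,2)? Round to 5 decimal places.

Richardson extrapolation on the trapezoidal column (denominator 4−1=3):
T(2,1) = (4·2.4490401 − 2.2225094) / 3 = 2.5245503
T(3,1) = 2.5046443 + (2.5046443 − 2.4490401)/3 = 2.5231790
T(3,2) = (16·2.5231790 − 2.5245503) / 15 = 2.5230876
(Column j=1 coincides with Simpson's rule on the same nodes.)

2.52309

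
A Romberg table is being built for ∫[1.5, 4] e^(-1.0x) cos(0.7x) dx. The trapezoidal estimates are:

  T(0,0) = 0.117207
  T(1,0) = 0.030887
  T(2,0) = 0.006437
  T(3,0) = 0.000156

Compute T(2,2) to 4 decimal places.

T(1,1) = (4·0.030887 − 0.117207) / 3 = 0.002114
T(2,1) = (4·0.006437 − 0.030887) / 3 = -0.001713
T(2,2) = -0.001713 + (-0.001713 − 0.002114)/15 = -0.001968

-0.0020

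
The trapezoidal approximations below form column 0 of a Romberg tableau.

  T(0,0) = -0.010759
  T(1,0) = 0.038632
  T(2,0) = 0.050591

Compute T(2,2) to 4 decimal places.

T(1,1) = (4·0.038632 − (-0.010759)) / 3 = 0.055096
T(2,1) = (4·0.050591 − 0.038632) / 3 = 0.054577
T(2,2) = (16·0.054577 − 0.055096) / 15 = 0.054542
(Column j=1 coincides with Simpson's rule on the same nodes.)

0.0545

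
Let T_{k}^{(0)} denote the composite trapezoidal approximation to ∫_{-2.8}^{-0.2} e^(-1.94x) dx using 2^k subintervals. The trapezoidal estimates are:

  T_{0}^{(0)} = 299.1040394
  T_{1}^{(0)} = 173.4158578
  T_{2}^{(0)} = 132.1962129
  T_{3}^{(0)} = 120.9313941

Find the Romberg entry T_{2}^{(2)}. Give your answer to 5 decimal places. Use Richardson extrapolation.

Richardson extrapolation on the trapezoidal column (denominator 4−1=3):
T_{1}^{(1)} = 173.4158578 + (173.4158578 − 299.1040394)/3 = 131.5197973
T_{2}^{(1)} = (4·132.1962129 − 173.4158578) / 3 = 118.4563313
T_{2}^{(2)} = 118.4563313 + (118.4563313 − 131.5197973)/15 = 117.5854336
(Column j=1 coincides with Simpson's rule on the same nodes.)

117.58543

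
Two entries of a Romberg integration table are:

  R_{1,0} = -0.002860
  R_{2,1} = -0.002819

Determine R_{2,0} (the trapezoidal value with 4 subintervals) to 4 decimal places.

-0.0028

From R_{2,1} = (4·R_{2,0} − R_{1,0})/3, solve for R_{2,0}:
4·R_{2,0} = 3·(-0.002819) + (-0.002860) = -0.011317
R_{2,0} = -0.002829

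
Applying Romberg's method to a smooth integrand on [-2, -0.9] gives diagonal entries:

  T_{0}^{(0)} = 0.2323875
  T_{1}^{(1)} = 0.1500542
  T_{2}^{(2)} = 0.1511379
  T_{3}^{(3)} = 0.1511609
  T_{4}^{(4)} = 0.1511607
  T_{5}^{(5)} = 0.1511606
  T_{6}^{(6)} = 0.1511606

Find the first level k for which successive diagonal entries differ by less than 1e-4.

|T_{1}^{(1)} − T_{0}^{(0)}| = 0.0823333 ≥ 1e-4
|T_{2}^{(2)} − T_{1}^{(1)}| = 0.0010837 ≥ 1e-4
|T_{3}^{(3)} − T_{2}^{(2)}| = 0.0000230 < 1e-4

k = 3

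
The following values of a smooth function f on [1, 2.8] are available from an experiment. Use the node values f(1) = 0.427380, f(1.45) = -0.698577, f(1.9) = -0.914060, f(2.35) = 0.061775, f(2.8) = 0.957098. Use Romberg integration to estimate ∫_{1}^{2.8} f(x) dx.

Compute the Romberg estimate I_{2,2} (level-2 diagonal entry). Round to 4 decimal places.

-0.4331

I_{0,0} (trapezoid, 1 panel, h=1.8000): 1.246030
I_{1,0} (trapezoid, 2 panels, h=0.9000): -0.199639
I_{2,0} (trapezoid, 4 panels, h=0.4500): -0.386380
I_{1,1} = -0.199639 + (-0.199639 − 1.246030)/3 = -0.681529
I_{2,1} = -0.386380 + (-0.386380 − (-0.199639))/3 = -0.448627
I_{2,2} = -0.448627 + (-0.448627 − (-0.681529))/15 = -0.433100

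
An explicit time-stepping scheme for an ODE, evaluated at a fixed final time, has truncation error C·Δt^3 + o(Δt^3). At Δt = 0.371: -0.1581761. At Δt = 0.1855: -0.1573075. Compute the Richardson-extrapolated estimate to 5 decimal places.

-0.15718

Extrapolated value = (8·A(Δt/2) − A(Δt)) / (8 − 1)
= (8·(-0.1573075) − (-0.1581761)) / 7
= -1.1002839 / 7 = -0.1571834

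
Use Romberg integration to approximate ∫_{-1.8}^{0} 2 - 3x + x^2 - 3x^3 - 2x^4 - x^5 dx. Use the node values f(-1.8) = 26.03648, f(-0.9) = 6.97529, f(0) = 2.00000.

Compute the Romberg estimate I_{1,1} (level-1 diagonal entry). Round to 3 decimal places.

I_{0,0} (trapezoid, 1 panel, h=1.8000): 25.23283
I_{1,0} (trapezoid, 2 panels, h=0.9000): 18.89418
I_{1,1} = 18.89418 + (18.89418 − 25.23283)/3 = 16.78130

16.781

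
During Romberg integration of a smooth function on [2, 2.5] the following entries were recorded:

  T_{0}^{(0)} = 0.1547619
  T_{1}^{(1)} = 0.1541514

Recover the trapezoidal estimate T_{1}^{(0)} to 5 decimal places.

From T_{1}^{(1)} = (4·T_{1}^{(0)} − T_{0}^{(0)})/3, solve for T_{1}^{(0)}:
4·T_{1}^{(0)} = 3·0.1541514 + 0.1547619 = 0.6172161
T_{1}^{(0)} = 0.1543040

0.15430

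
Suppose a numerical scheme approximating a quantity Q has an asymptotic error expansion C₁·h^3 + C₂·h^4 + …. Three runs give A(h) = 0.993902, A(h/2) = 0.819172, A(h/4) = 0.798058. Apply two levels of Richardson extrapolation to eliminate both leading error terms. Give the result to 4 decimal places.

First eliminate the h^3 term (factor 2^3 = 8):
  B₁ = (8·0.819172 − 0.993902)/7 = 0.794211
  B₂ = (8·0.798058 − 0.819172)/7 = 0.795042
Then eliminate the h^4 term (factor 2^4 = 16):
  (16·0.795042 − 0.794211)/15 = 0.795097

0.7951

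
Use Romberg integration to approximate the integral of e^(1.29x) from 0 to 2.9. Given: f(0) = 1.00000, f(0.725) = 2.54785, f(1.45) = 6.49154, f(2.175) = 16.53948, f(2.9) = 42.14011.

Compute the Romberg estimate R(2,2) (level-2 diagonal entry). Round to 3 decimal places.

R(0,0) (trapezoid, 1 panel, h=2.9000): 62.55316
R(1,0) (trapezoid, 2 panels, h=1.4500): 40.68931
R(2,0) (trapezoid, 4 panels, h=0.7250): 34.18297
R(1,1) = 40.68931 + (40.68931 − 62.55316)/3 = 33.40136
R(2,1) = 34.18297 + (34.18297 − 40.68931)/3 = 32.01419
R(2,2) = 32.01419 + (32.01419 − 33.40136)/15 = 31.92171

31.922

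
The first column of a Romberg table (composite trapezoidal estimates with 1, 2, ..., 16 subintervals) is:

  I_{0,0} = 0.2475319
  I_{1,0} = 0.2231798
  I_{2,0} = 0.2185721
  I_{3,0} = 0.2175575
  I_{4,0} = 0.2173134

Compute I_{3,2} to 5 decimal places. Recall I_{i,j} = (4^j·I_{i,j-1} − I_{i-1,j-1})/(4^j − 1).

I_{2,1} = 0.2185721 + (0.2185721 − 0.2231798)/3 = 0.2170362
I_{3,1} = 0.2175575 + (0.2175575 − 0.2185721)/3 = 0.2172193
I_{3,2} = 0.2172193 + (0.2172193 − 0.2170362)/15 = 0.2172315

0.21723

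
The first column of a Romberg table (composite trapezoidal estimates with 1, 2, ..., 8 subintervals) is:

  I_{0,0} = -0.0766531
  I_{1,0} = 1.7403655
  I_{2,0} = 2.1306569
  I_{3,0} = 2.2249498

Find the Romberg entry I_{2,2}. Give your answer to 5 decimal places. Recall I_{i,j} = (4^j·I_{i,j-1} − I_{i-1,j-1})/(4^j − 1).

2.25507

Richardson extrapolation on the trapezoidal column (denominator 4−1=3):
I_{1,1} = 1.7403655 + (1.7403655 − (-0.0766531))/3 = 2.3460384
I_{2,1} = 2.1306569 + (2.1306569 − 1.7403655)/3 = 2.2607540
I_{2,2} = (16·2.2607540 − 2.3460384) / 15 = 2.2550684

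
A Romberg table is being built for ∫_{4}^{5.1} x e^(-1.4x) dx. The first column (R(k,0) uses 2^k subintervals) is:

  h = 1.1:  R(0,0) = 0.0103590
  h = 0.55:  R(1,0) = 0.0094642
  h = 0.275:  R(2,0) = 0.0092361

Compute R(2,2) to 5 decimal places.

Richardson extrapolation on the trapezoidal column (denominator 4−1=3):
R(1,1) = 0.0094642 + (0.0094642 − 0.0103590)/3 = 0.0091659
R(2,1) = 0.0092361 + (0.0092361 − 0.0094642)/3 = 0.0091601
R(2,2) = 0.0091601 + (0.0091601 − 0.0091659)/15 = 0.0091597

0.00916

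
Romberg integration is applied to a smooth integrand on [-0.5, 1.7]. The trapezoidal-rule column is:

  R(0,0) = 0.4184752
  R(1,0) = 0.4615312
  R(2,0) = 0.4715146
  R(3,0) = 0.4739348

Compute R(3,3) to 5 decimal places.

0.47473

Richardson extrapolation on the trapezoidal column (denominator 4−1=3):
R(1,1) = (4·0.4615312 − 0.4184752) / 3 = 0.4758832
R(2,1) = (4·0.4715146 − 0.4615312) / 3 = 0.4748424
R(3,1) = 0.4739348 + (0.4739348 − 0.4715146)/3 = 0.4747415
R(2,2) = (16·0.4748424 − 0.4758832) / 15 = 0.4747730
R(3,2) = (16·0.4747415 − 0.4748424) / 15 = 0.4747348
R(3,3) = (64·0.4747348 − 0.4747730) / 63 = 0.4747342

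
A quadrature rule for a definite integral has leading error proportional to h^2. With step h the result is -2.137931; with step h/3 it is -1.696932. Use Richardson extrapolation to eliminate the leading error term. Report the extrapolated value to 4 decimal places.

-1.6418

The leading error scales as h^2; refining by a factor of 3 reduces it by 3^2 = 9.
Extrapolated value = (9·A(h/3) − A(h)) / (9 − 1)
= (9·(-1.696932) − (-2.137931)) / 8
= -13.134457 / 8 = -1.641807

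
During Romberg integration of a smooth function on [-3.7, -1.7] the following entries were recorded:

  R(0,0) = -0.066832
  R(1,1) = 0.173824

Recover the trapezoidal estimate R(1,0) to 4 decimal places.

From R(1,1) = (4·R(1,0) − R(0,0))/3, solve for R(1,0):
4·R(1,0) = 3·0.173824 + (-0.066832) = 0.454640
R(1,0) = 0.113660

0.1137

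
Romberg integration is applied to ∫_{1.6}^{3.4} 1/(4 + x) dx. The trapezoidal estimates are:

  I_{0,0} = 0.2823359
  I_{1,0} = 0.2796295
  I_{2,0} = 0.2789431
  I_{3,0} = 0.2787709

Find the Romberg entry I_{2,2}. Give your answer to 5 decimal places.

I_{1,1} = 0.2796295 + (0.2796295 − 0.2823359)/3 = 0.2787274
I_{2,1} = (4·0.2789431 − 0.2796295) / 3 = 0.2787143
I_{2,2} = 0.2787143 + (0.2787143 − 0.2787274)/15 = 0.2787134

0.27871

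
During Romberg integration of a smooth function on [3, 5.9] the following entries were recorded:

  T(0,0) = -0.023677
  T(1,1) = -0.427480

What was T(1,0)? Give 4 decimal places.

From T(1,1) = (4·T(1,0) − T(0,0))/3, solve for T(1,0):
4·T(1,0) = 3·(-0.427480) + (-0.023677) = -1.306117
T(1,0) = -0.326529

-0.3265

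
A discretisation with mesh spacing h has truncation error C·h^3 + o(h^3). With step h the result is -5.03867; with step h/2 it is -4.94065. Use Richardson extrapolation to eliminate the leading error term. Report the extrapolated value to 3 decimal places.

Extrapolated value = (8·A(h/2) − A(h)) / (8 − 1)
= (8·(-4.94065) − (-5.03867)) / 7
= -34.48653 / 7 = -4.92665

-4.927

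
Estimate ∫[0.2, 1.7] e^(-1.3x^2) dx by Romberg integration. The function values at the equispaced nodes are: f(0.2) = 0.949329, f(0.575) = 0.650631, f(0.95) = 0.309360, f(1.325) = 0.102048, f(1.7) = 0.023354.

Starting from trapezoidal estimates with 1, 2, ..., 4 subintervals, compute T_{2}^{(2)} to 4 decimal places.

0.5768

T_{0}^{(0)} (trapezoid, 1 panel, h=1.5000): 0.729512
T_{1}^{(0)} (trapezoid, 2 panels, h=0.7500): 0.596776
T_{2}^{(0)} (trapezoid, 4 panels, h=0.3750): 0.580643
T_{1}^{(1)} = 0.596776 + (0.596776 − 0.729512)/3 = 0.552531
T_{2}^{(1)} = 0.580643 + (0.580643 − 0.596776)/3 = 0.575265
T_{2}^{(2)} = 0.575265 + (0.575265 − 0.552531)/15 = 0.576781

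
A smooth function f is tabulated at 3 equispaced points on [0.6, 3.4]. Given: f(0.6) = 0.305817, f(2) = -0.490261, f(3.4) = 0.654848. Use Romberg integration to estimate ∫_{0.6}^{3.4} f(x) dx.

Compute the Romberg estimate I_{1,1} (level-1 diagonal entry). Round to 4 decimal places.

I_{0,0} (trapezoid, 1 panel, h=2.8000): 1.344931
I_{1,0} (trapezoid, 2 panels, h=1.4000): -0.013900
I_{1,1} = -0.013900 + (-0.013900 − 1.344931)/3 = -0.466844

-0.4668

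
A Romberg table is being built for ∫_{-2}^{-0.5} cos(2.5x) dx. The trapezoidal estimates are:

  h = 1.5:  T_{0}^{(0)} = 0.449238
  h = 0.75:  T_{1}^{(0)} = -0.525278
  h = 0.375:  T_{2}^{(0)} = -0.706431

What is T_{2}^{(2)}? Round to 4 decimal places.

T_{1}^{(1)} = (4·(-0.525278) − 0.449238) / 3 = -0.850117
T_{2}^{(1)} = -0.706431 + (-0.706431 − (-0.525278))/3 = -0.766815
T_{2}^{(2)} = -0.766815 + (-0.766815 − (-0.850117))/15 = -0.761262

-0.7613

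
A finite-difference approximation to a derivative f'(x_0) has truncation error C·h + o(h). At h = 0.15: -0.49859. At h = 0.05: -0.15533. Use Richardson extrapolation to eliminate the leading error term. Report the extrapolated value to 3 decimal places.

0.016

The leading error scales as h; refining by a factor of 3 reduces it by 3^1 = 3.
Extrapolated value = (3·A(h/3) − A(h)) / (3 − 1)
= (3·(-0.15533) − (-0.49859)) / 2
= 0.03260 / 2 = 0.01630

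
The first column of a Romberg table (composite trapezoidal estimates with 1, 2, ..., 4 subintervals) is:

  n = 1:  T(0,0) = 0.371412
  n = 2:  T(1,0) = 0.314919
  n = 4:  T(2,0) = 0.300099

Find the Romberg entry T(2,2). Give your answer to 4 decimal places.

Richardson extrapolation on the trapezoidal column (denominator 4−1=3):
T(1,1) = (4·0.314919 − 0.371412) / 3 = 0.296088
T(2,1) = (4·0.300099 − 0.314919) / 3 = 0.295159
T(2,2) = 0.295159 + (0.295159 − 0.296088)/15 = 0.295097

0.2951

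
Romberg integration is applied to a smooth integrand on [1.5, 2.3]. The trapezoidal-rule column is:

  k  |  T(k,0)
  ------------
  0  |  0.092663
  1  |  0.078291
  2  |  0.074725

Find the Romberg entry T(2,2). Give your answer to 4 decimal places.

0.0735

Richardson extrapolation on the trapezoidal column (denominator 4−1=3):
T(1,1) = (4·0.078291 − 0.092663) / 3 = 0.073500
T(2,1) = (4·0.074725 − 0.078291) / 3 = 0.073536
T(2,2) = (16·0.073536 − 0.073500) / 15 = 0.073538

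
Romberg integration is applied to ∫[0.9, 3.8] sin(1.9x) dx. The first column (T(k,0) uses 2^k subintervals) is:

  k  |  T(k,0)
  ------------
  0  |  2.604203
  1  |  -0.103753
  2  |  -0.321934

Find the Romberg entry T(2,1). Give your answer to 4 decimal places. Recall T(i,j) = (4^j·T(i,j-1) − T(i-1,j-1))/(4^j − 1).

-0.3947

Richardson extrapolation on the trapezoidal column (denominator 4−1=3):
T(2,1) = -0.321934 + (-0.321934 − (-0.103753))/3 = -0.394661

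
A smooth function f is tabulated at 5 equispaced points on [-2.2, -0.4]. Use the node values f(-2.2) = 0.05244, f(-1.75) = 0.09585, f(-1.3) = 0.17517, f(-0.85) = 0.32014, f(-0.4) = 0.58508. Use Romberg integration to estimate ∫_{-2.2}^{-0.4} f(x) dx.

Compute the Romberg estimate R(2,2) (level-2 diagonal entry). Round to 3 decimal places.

R(0,0) (trapezoid, 1 panel, h=1.8000): 0.57377
R(1,0) (trapezoid, 2 panels, h=0.9000): 0.44454
R(2,0) (trapezoid, 4 panels, h=0.4500): 0.40946
R(1,1) = 0.44454 + (0.44454 − 0.57377)/3 = 0.40146
R(2,1) = 0.40946 + (0.40946 − 0.44454)/3 = 0.39777
R(2,2) = 0.39777 + (0.39777 − 0.40146)/15 = 0.39752

0.398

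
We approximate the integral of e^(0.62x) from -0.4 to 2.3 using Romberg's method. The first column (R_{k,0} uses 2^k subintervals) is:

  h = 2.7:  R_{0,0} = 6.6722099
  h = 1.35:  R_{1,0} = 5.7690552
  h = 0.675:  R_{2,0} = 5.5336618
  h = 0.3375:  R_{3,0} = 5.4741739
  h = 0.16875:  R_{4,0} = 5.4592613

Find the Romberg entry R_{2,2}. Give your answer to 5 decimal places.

R_{1,1} = 5.7690552 + (5.7690552 − 6.6722099)/3 = 5.4680036
R_{2,1} = (4·5.5336618 − 5.7690552) / 3 = 5.4551973
R_{2,2} = 5.4551973 + (5.4551973 − 5.4680036)/15 = 5.4543435
(Column j=1 coincides with Simpson's rule on the same nodes.)

5.45434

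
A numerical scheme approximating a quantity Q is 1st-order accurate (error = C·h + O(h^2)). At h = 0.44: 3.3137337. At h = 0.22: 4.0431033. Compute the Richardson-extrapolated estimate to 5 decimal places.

The leading error scales as h; refining by a factor of 2 reduces it by 2^1 = 2.
Extrapolated value = (2·A(h/2) − A(h)) / (2 − 1)
= (2·4.0431033 − 3.3137337) / 1
= 4.7724729 / 1 = 4.7724729

4.77247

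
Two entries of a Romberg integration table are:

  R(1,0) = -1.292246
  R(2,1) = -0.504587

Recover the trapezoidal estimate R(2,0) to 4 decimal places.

-0.7015

From R(2,1) = (4·R(2,0) − R(1,0))/3, solve for R(2,0):
4·R(2,0) = 3·(-0.504587) + (-1.292246) = -2.806007
R(2,0) = -0.701502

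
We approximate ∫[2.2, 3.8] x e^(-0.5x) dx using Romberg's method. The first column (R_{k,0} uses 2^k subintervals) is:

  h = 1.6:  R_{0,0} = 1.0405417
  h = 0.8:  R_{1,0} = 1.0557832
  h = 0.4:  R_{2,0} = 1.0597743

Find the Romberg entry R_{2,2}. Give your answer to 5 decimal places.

Richardson extrapolation on the trapezoidal column (denominator 4−1=3):
R_{1,1} = 1.0557832 + (1.0557832 − 1.0405417)/3 = 1.0608637
R_{2,1} = 1.0597743 + (1.0597743 − 1.0557832)/3 = 1.0611047
R_{2,2} = (16·1.0611047 − 1.0608637) / 15 = 1.0611208

1.06112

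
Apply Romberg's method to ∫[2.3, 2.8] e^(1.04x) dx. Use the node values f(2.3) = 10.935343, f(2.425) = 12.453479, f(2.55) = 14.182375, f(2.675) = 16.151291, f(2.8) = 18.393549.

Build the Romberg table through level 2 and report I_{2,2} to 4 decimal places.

7.1714

I_{0,0} (trapezoid, 1 panel, h=0.5000): 7.332223
I_{1,0} (trapezoid, 2 panels, h=0.2500): 7.211705
I_{2,0} (trapezoid, 4 panels, h=0.1250): 7.181449
I_{1,1} = 7.211705 + (7.211705 − 7.332223)/3 = 7.171532
I_{2,1} = 7.181449 + (7.181449 − 7.211705)/3 = 7.171364
I_{2,2} = 7.171364 + (7.171364 − 7.171532)/15 = 7.171353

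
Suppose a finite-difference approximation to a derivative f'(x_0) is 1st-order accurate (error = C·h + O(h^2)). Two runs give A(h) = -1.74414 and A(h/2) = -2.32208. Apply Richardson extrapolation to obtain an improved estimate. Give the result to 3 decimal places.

The leading error scales as h; refining by a factor of 2 reduces it by 2^1 = 2.
Extrapolated value = (2·A(h/2) − A(h)) / (2 − 1)
= (2·(-2.32208) − (-1.74414)) / 1
= -2.90002 / 1 = -2.90002

-2.900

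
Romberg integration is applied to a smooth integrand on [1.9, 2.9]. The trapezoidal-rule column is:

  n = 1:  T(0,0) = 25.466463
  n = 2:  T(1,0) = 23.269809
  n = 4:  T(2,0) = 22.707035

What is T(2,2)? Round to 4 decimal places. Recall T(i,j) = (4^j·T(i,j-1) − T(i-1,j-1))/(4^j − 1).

22.5182

Richardson extrapolation on the trapezoidal column (denominator 4−1=3):
T(1,1) = (4·23.269809 − 25.466463) / 3 = 22.537591
T(2,1) = 22.707035 + (22.707035 − 23.269809)/3 = 22.519444
T(2,2) = (16·22.519444 − 22.537591) / 15 = 22.518234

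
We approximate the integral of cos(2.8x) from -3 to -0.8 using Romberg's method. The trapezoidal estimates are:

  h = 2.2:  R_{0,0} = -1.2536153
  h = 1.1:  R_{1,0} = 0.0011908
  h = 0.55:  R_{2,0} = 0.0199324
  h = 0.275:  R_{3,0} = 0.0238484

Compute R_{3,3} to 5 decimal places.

R_{1,1} = (4·0.0011908 − (-1.2536153)) / 3 = 0.4194595
R_{2,1} = 0.0199324 + (0.0199324 − 0.0011908)/3 = 0.0261796
R_{3,1} = (4·0.0238484 − 0.0199324) / 3 = 0.0251537
R_{2,2} = 0.0261796 + (0.0261796 − 0.4194595)/15 = -0.0000391
R_{3,2} = 0.0251537 + (0.0251537 − 0.0261796)/15 = 0.0250853
R_{3,3} = 0.0250853 + (0.0250853 − (-0.0000391))/63 = 0.0254841

0.02548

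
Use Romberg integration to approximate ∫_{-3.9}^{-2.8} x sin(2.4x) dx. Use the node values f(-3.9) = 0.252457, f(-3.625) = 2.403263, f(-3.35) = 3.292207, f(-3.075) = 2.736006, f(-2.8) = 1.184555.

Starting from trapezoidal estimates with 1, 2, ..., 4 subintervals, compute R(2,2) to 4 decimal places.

2.6158

R(0,0) (trapezoid, 1 panel, h=1.1000): 0.790357
R(1,0) (trapezoid, 2 panels, h=0.5500): 2.205892
R(2,0) (trapezoid, 4 panels, h=0.2750): 2.516245
R(1,1) = 2.205892 + (2.205892 − 0.790357)/3 = 2.677737
R(2,1) = 2.516245 + (2.516245 − 2.205892)/3 = 2.619696
R(2,2) = 2.619696 + (2.619696 − 2.677737)/15 = 2.615827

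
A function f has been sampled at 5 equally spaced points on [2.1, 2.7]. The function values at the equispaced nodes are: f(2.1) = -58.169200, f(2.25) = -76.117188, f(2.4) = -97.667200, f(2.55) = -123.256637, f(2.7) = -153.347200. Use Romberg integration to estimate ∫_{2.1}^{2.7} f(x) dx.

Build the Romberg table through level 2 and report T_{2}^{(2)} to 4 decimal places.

-60.2172

T_{0}^{(0)} (trapezoid, 1 panel, h=0.6000): -63.454920
T_{1}^{(0)} (trapezoid, 2 panels, h=0.3000): -61.027620
T_{2}^{(0)} (trapezoid, 4 panels, h=0.1500): -60.419884
T_{1}^{(1)} = -61.027620 + (-61.027620 − (-63.454920))/3 = -60.218520
T_{2}^{(1)} = -60.419884 + (-60.419884 − (-61.027620))/3 = -60.217305
T_{2}^{(2)} = -60.217305 + (-60.217305 − (-60.218520))/15 = -60.217224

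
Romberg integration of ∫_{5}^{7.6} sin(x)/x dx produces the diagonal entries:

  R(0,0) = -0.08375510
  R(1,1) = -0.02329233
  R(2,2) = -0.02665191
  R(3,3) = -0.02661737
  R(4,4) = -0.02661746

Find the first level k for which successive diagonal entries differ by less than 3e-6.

|R(1,1) − R(0,0)| = 0.06046277 ≥ 3e-6
|R(2,2) − R(1,1)| = 0.00335958 ≥ 3e-6
|R(3,3) − R(2,2)| = 0.00003454 ≥ 3e-6
|R(4,4) − R(3,3)| = 0.00000009 < 3e-6

k = 4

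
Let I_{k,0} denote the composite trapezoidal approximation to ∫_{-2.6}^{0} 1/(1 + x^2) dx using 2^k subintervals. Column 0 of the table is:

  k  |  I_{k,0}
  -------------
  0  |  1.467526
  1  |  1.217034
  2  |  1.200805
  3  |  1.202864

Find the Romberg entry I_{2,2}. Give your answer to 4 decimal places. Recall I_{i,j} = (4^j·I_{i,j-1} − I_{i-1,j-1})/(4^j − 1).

I_{1,1} = (4·1.217034 − 1.467526) / 3 = 1.133537
I_{2,1} = 1.200805 + (1.200805 − 1.217034)/3 = 1.195395
I_{2,2} = (16·1.195395 − 1.133537) / 15 = 1.199519

1.1995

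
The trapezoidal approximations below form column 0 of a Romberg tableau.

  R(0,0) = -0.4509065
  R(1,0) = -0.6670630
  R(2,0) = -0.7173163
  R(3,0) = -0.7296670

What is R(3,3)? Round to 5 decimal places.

-0.73377

Richardson extrapolation on the trapezoidal column (denominator 4−1=3):
R(1,1) = (4·(-0.6670630) − (-0.4509065)) / 3 = -0.7391152
R(2,1) = -0.7173163 + (-0.7173163 − (-0.6670630))/3 = -0.7340674
R(3,1) = -0.7296670 + (-0.7296670 − (-0.7173163))/3 = -0.7337839
R(2,2) = -0.7340674 + (-0.7340674 − (-0.7391152))/15 = -0.7337309
R(3,2) = -0.7337839 + (-0.7337839 − (-0.7340674))/15 = -0.7337650
R(3,3) = (64·(-0.7337650) − (-0.7337309)) / 63 = -0.7337655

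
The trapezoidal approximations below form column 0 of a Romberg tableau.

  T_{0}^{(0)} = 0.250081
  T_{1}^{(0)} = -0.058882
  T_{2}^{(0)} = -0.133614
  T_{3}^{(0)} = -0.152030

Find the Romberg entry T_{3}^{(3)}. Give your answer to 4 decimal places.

Richardson extrapolation on the trapezoidal column (denominator 4−1=3):
T_{1}^{(1)} = (4·(-0.058882) − 0.250081) / 3 = -0.161870
T_{2}^{(1)} = (4·(-0.133614) − (-0.058882)) / 3 = -0.158525
T_{3}^{(1)} = (4·(-0.152030) − (-0.133614)) / 3 = -0.158169
T_{2}^{(2)} = -0.158525 + (-0.158525 − (-0.161870))/15 = -0.158302
T_{3}^{(2)} = -0.158169 + (-0.158169 − (-0.158525))/15 = -0.158145
T_{3}^{(3)} = -0.158145 + (-0.158145 − (-0.158302))/63 = -0.158143

-0.1581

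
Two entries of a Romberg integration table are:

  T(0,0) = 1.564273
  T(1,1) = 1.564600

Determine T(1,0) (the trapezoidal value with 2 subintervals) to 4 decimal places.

1.5645

From T(1,1) = (4·T(1,0) − T(0,0))/3, solve for T(1,0):
4·T(1,0) = 3·1.564600 + 1.564273 = 6.258073
T(1,0) = 1.564518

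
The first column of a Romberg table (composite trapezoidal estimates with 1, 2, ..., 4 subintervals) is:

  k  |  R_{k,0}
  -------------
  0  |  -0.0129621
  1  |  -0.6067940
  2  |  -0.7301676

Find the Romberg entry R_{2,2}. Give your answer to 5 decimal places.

Richardson extrapolation on the trapezoidal column (denominator 4−1=3):
R_{1,1} = -0.6067940 + (-0.6067940 − (-0.0129621))/3 = -0.8047380
R_{2,1} = (4·(-0.7301676) − (-0.6067940)) / 3 = -0.7712921
R_{2,2} = (16·(-0.7712921) − (-0.8047380)) / 15 = -0.7690624
(Column j=1 coincides with Simpson's rule on the same nodes.)

-0.76906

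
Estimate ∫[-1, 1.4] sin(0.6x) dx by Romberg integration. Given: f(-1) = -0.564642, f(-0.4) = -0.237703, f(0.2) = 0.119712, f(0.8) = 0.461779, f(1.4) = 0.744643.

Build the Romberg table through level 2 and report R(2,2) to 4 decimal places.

R(0,0) (trapezoid, 1 panel, h=2.4000): 0.216001
R(1,0) (trapezoid, 2 panels, h=1.2000): 0.251655
R(2,0) (trapezoid, 4 panels, h=0.6000): 0.260273
R(1,1) = 0.251655 + (0.251655 − 0.216001)/3 = 0.263540
R(2,1) = 0.260273 + (0.260273 − 0.251655)/3 = 0.263146
R(2,2) = 0.263146 + (0.263146 − 0.263540)/15 = 0.263120

0.2631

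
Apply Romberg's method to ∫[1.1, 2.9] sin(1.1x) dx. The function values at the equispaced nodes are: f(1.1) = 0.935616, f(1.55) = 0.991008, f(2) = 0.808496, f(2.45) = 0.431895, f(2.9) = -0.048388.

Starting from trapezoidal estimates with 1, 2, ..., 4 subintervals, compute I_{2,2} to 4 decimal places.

I_{0,0} (trapezoid, 1 panel, h=1.8000): 0.798505
I_{1,0} (trapezoid, 2 panels, h=0.9000): 1.126899
I_{2,0} (trapezoid, 4 panels, h=0.4500): 1.203756
I_{1,1} = 1.126899 + (1.126899 − 0.798505)/3 = 1.236364
I_{2,1} = 1.203756 + (1.203756 − 1.126899)/3 = 1.229375
I_{2,2} = 1.229375 + (1.229375 − 1.236364)/15 = 1.228909

1.2289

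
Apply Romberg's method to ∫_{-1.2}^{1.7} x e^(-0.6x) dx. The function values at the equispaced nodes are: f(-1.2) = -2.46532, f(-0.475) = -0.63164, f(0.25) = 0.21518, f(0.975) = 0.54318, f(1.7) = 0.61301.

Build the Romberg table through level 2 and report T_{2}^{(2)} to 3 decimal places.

T_{0}^{(0)} (trapezoid, 1 panel, h=2.9000): -2.68585
T_{1}^{(0)} (trapezoid, 2 panels, h=1.4500): -1.03091
T_{2}^{(0)} (trapezoid, 4 panels, h=0.7250): -0.57959
T_{1}^{(1)} = -1.03091 + (-1.03091 − (-2.68585))/3 = -0.47926
T_{2}^{(1)} = -0.57959 + (-0.57959 − (-1.03091))/3 = -0.42915
T_{2}^{(2)} = -0.42915 + (-0.42915 − (-0.47926))/15 = -0.42581

-0.426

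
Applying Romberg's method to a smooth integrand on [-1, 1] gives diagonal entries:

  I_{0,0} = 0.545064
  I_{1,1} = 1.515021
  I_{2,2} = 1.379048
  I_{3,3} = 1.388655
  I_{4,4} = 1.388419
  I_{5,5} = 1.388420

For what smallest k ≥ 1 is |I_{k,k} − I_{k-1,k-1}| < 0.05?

|I_{1,1} − I_{0,0}| = 0.969957 ≥ 0.05
|I_{2,2} − I_{1,1}| = 0.135973 ≥ 0.05
|I_{3,3} − I_{2,2}| = 0.009607 < 0.05

k = 3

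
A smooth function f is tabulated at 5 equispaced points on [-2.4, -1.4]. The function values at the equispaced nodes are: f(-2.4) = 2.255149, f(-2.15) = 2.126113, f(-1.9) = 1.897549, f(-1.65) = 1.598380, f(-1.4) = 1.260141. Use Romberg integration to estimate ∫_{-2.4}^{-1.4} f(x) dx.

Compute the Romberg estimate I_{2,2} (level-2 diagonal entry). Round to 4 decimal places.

1.8507

I_{0,0} (trapezoid, 1 panel, h=1.0000): 1.757645
I_{1,0} (trapezoid, 2 panels, h=0.5000): 1.827597
I_{2,0} (trapezoid, 4 panels, h=0.2500): 1.844922
I_{1,1} = 1.827597 + (1.827597 − 1.757645)/3 = 1.850914
I_{2,1} = 1.844922 + (1.844922 − 1.827597)/3 = 1.850697
I_{2,2} = 1.850697 + (1.850697 − 1.850914)/15 = 1.850683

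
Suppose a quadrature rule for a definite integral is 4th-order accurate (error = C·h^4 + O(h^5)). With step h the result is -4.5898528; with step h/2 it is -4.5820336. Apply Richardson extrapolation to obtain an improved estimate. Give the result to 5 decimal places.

Extrapolated value = (16·A(h/2) − A(h)) / (16 − 1)
= (16·(-4.5820336) − (-4.5898528)) / 15
= -68.7226848 / 15 = -4.5815123

-4.58151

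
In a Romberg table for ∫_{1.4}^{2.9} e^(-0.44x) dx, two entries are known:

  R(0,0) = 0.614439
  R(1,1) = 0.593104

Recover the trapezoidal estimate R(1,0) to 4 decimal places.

From R(1,1) = (4·R(1,0) − R(0,0))/3, solve for R(1,0):
4·R(1,0) = 3·0.593104 + 0.614439 = 2.393751
R(1,0) = 0.598438

0.5984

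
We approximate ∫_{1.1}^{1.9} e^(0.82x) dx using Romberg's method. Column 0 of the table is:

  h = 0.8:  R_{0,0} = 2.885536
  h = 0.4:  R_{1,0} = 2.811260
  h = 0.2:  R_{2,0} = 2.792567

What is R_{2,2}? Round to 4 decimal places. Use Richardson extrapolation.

2.7863

Richardson extrapolation on the trapezoidal column (denominator 4−1=3):
R_{1,1} = 2.811260 + (2.811260 − 2.885536)/3 = 2.786501
R_{2,1} = 2.792567 + (2.792567 − 2.811260)/3 = 2.786336
R_{2,2} = (16·2.786336 − 2.786501) / 15 = 2.786325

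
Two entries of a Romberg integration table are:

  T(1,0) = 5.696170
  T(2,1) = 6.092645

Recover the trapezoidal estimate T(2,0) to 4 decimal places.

From T(2,1) = (4·T(2,0) − T(1,0))/3, solve for T(2,0):
4·T(2,0) = 3·6.092645 + 5.696170 = 23.974105
T(2,0) = 5.993526

5.9935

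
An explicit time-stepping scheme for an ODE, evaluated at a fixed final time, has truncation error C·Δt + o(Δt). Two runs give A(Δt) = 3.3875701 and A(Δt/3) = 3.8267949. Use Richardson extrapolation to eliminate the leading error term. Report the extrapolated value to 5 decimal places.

4.04641

Extrapolated value = (3·A(Δt/3) − A(Δt)) / (3 − 1)
= (3·3.8267949 − 3.3875701) / 2
= 8.0928146 / 2 = 4.0464073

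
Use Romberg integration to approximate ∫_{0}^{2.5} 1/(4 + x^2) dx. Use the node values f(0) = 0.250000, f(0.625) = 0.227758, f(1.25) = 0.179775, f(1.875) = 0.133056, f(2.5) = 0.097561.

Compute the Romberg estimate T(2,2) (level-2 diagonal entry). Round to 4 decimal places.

T(0,0) (trapezoid, 1 panel, h=2.5000): 0.434451
T(1,0) (trapezoid, 2 panels, h=1.2500): 0.441944
T(2,0) (trapezoid, 4 panels, h=0.6250): 0.446481
T(1,1) = 0.441944 + (0.441944 − 0.434451)/3 = 0.444442
T(2,1) = 0.446481 + (0.446481 − 0.441944)/3 = 0.447993
T(2,2) = 0.447993 + (0.447993 − 0.444442)/15 = 0.448230

0.4482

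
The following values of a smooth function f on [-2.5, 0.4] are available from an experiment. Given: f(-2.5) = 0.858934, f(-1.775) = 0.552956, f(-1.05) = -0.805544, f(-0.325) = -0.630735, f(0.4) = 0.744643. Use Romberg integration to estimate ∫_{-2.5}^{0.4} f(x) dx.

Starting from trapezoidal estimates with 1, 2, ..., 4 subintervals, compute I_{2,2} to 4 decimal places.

I_{0,0} (trapezoid, 1 panel, h=2.9000): 2.325187
I_{1,0} (trapezoid, 2 panels, h=1.4500): -0.005445
I_{2,0} (trapezoid, 4 panels, h=0.7250): -0.059113
I_{1,1} = -0.005445 + (-0.005445 − 2.325187)/3 = -0.782322
I_{2,1} = -0.059113 + (-0.059113 − (-0.005445))/3 = -0.077002
I_{2,2} = -0.077002 + (-0.077002 − (-0.782322))/15 = -0.029981

-0.0300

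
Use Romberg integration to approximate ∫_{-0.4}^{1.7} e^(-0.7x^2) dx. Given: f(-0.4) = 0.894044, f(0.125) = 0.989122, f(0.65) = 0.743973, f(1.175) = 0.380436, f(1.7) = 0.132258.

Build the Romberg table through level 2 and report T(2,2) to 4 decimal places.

T(0,0) (trapezoid, 1 panel, h=2.1000): 1.077617
T(1,0) (trapezoid, 2 panels, h=1.0500): 1.319980
T(2,0) (trapezoid, 4 panels, h=0.5250): 1.379008
T(1,1) = 1.319980 + (1.319980 − 1.077617)/3 = 1.400768
T(2,1) = 1.379008 + (1.379008 − 1.319980)/3 = 1.398684
T(2,2) = 1.398684 + (1.398684 − 1.400768)/15 = 1.398545

1.3985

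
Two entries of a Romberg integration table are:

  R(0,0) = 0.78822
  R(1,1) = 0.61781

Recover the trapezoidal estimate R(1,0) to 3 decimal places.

0.660

From R(1,1) = (4·R(1,0) − R(0,0))/3, solve for R(1,0):
4·R(1,0) = 3·0.61781 + 0.78822 = 2.64165
R(1,0) = 0.66041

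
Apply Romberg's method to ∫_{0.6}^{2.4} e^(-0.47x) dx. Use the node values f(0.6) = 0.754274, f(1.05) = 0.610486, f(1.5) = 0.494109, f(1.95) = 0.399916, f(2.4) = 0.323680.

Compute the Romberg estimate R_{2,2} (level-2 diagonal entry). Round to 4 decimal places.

R_{0,0} (trapezoid, 1 panel, h=1.8000): 0.970159
R_{1,0} (trapezoid, 2 panels, h=0.9000): 0.929777
R_{2,0} (trapezoid, 4 panels, h=0.4500): 0.919570
R_{1,1} = 0.929777 + (0.929777 − 0.970159)/3 = 0.916316
R_{2,1} = 0.919570 + (0.919570 − 0.929777)/3 = 0.916168
R_{2,2} = 0.916168 + (0.916168 − 0.916316)/15 = 0.916158

0.9162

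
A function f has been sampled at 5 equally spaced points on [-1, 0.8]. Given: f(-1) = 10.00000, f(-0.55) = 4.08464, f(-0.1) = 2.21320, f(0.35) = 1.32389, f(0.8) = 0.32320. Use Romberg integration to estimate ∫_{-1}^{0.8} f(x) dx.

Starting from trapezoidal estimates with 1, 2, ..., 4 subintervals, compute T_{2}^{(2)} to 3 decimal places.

T_{0}^{(0)} (trapezoid, 1 panel, h=1.8000): 9.29088
T_{1}^{(0)} (trapezoid, 2 panels, h=0.9000): 6.63732
T_{2}^{(0)} (trapezoid, 4 panels, h=0.4500): 5.75250
T_{1}^{(1)} = 6.63732 + (6.63732 − 9.29088)/3 = 5.75280
T_{2}^{(1)} = 5.75250 + (5.75250 − 6.63732)/3 = 5.45756
T_{2}^{(2)} = 5.45756 + (5.45756 − 5.75280)/15 = 5.43788

5.438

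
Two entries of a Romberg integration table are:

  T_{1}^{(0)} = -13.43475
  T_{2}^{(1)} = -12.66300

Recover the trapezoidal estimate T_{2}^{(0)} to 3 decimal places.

From T_{2}^{(1)} = (4·T_{2}^{(0)} − T_{1}^{(0)})/3, solve for T_{2}^{(0)}:
4·T_{2}^{(0)} = 3·(-12.66300) + (-13.43475) = -51.42375
T_{2}^{(0)} = -12.85594

-12.856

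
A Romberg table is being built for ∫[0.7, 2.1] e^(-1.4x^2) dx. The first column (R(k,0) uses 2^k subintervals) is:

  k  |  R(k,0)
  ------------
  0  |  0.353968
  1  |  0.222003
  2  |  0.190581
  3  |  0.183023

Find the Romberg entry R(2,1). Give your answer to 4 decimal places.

0.1801

Richardson extrapolation on the trapezoidal column (denominator 4−1=3):
R(2,1) = 0.190581 + (0.190581 − 0.222003)/3 = 0.180107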